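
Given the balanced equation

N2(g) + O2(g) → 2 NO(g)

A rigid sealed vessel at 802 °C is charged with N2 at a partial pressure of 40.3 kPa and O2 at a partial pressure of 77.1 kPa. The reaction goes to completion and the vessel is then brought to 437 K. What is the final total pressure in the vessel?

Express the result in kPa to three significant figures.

47.7 kPa

Because the vessel is rigid and T is held at 802 °C, work the stoichiometry in partial pressures (P_i = n_iRT/V).
P(O2) required for 40.3 kPa of N2 = (1/1) × 40.3 = 40.30 kPa; available 77.1 kPa, so N2 is limiting.
P(O2) remaining = 77.1 − (1/1) × 40.3 = 36.80 kPa
P(gaseous products) = (2)/1 × 40.3 = 80.60 kPa
P_total at 802 °C = 36.80 + 80.60 = 117.4 kPa
Scaling to 437 K: P = 117.4 × 437/1075.15 = 47.72 kPa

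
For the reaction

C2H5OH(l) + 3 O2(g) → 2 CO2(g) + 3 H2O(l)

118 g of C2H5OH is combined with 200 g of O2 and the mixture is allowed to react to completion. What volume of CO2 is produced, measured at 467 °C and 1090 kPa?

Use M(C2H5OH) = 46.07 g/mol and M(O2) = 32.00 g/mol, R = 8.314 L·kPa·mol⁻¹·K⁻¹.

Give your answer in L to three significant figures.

n(C2H5OH) = 118 / 46.07 = 2.561 mol
n(O2) = 200 / 32.00 = 6.250 mol
For 2.561 mol C2H5OH, stoichiometry requires (3/1) × 2.561 = 7.683 mol O2; 6.250 mol is available, so O2 is limiting.
n(CO2) = (2/3) × 6.250 = 4.167 mol
V(CO2) = nRT/P = 4.167 × 8.314 × 740.15 / 1090 = 23.52 L

23.5 L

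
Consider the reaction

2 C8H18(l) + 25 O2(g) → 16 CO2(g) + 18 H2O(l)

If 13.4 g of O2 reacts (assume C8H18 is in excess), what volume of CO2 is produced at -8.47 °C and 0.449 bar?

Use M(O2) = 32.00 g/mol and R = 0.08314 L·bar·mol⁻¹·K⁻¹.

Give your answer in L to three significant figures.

13.1 L

n(O2) = 13.40 / 32.00 = 0.4188 mol
n(CO2) = (16/25) × 0.4188 = 0.2680 mol
V = nRT/P = 0.2680 × 0.08314 × 264.68 / 0.449 = 13.13 L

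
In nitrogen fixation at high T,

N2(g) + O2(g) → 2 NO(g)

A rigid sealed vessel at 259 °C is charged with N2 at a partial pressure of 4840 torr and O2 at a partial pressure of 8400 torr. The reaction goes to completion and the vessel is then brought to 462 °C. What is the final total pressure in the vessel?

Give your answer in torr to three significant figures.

18300 torr

Because the vessel is rigid and T is held at 259 °C, work the stoichiometry in partial pressures (P_i = n_iRT/V).
P(O2) required for 4840 torr of N2 = (1/1) × 4840 = 4840 torr; available 8400 torr, so N2 is limiting.
P(O2) remaining = 8400 − (1/1) × 4840 = 3560 torr
P(gaseous products) = (2)/1 × 4840 = 9680 torr
P_total at 259 °C = 3560 + 9680 = 13240 torr
Scaling to 462 °C: P = 13240 × 735.15/532.15 = 18290 torr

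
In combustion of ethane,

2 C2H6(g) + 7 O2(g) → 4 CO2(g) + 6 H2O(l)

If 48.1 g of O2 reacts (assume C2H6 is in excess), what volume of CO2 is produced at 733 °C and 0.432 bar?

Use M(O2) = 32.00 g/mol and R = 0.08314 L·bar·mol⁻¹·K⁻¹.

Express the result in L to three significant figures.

166 L

n(O2) = 48.10 / 32.00 = 1.503 mol
n(CO2) = (4/7) × 1.503 = 0.8589 mol
V = nRT/P = 0.8589 × 0.08314 × 1006.15 / 0.432 = 166.3 L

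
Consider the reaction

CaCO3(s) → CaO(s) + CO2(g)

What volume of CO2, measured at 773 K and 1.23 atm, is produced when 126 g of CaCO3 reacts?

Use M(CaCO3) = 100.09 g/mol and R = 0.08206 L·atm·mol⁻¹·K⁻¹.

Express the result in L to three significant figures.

64.9 L

n(CaCO3) = 126.0 / 100.09 = 1.259 mol
n(CO2) = (1/1) × 1.259 = 1.259 mol
V = nRT/P = 1.259 × 0.08206 × 773 / 1.23 = 64.93 L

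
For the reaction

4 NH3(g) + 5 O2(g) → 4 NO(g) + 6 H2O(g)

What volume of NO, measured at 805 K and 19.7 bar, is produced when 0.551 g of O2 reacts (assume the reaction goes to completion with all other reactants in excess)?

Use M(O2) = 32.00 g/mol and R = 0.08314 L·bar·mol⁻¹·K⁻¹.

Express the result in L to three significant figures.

n(O2) = 0.5510 / 32.00 = 0.01722 mol
n(NO) = (4/5) × 0.01722 = 0.01378 mol
V = nRT/P = 0.01378 × 0.08314 × 805 / 19.7 = 0.04682 L

0.0468 L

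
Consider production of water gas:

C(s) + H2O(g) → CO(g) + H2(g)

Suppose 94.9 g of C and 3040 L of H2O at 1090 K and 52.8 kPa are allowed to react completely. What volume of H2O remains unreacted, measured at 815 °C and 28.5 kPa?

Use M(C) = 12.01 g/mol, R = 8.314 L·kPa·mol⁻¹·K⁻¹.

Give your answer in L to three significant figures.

3110 L

n(C) = 94.9 / 12.01 = 7.902 mol
n(H2O) = PV/RT = (52.8 × 3040) / (8.314 × 1090) = 17.71 mol
For 7.902 mol C, stoichiometry requires (1/1) × 7.902 = 7.902 mol H2O; 17.71 mol is available, so C is limiting.
n(H2O) consumed = (1/1) × 7.902 = 7.902 mol; remaining = 17.71 − 7.902 = 9.808 mol
V(H2O) = nRT/P = 9.808 × 8.314 × 1088.15 / 28.5 = 3113 L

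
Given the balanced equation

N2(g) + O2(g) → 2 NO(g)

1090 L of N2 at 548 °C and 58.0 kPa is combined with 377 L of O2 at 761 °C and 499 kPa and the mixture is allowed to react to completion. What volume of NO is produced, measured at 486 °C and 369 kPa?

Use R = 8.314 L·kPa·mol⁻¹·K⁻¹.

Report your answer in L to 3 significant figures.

n(N2) = PV/RT = (58.0 × 1090) / (8.314 × 821.15) = 9.260 mol
n(O2) = PV/RT = (499 × 377) / (8.314 × 1034.15) = 21.88 mol
For 9.260 mol N2, stoichiometry requires (1/1) × 9.260 = 9.260 mol O2; 21.88 mol is available, so N2 is limiting.
n(NO) = (2/1) × 9.260 = 18.52 mol
V(NO) = nRT/P = 18.52 × 8.314 × 759.15 / 369 = 316.8 L

317 L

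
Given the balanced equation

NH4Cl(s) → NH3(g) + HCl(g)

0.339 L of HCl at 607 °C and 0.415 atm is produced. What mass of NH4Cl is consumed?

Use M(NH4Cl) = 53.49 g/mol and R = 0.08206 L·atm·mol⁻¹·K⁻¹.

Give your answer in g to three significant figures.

n(HCl) = PV/RT = (0.415 × 0.339) / (0.08206 × 880.15) = 0.001948 mol
n(NH4Cl) = (1/1) × 0.001948 = 0.001948 mol
m(NH4Cl) = 0.001948 × 53.49 = 0.1042 g

0.104 g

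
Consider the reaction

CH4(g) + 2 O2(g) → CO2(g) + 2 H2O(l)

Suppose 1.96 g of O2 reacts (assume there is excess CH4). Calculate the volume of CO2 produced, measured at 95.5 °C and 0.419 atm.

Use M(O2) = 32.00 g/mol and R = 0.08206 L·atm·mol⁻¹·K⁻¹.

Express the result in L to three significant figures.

2.21 L

n(O2) = 1.960 / 32.00 = 0.06125 mol
n(CO2) = (1/2) × 0.06125 = 0.03062 mol
V = nRT/P = 0.03062 × 0.08206 × 368.65 / 0.419 = 2.211 L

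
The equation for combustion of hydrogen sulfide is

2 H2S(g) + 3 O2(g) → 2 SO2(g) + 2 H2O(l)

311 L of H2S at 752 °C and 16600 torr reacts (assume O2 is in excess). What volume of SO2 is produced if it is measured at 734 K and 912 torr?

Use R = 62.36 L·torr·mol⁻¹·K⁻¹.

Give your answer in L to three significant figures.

4050 L

n(H2S) = PV/RT = (16600 × 311) / (62.36 × 1025.15) = 80.76 mol
n(SO2) = (2/2) × 80.76 = 80.76 mol
V = nRT/P = 80.76 × 62.36 × 734 / 912 = 4053 L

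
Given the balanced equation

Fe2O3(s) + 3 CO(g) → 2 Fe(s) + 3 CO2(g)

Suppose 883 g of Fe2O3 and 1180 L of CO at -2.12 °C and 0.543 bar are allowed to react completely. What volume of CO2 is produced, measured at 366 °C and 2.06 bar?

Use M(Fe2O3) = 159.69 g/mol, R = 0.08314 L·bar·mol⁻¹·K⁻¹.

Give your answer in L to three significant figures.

428 L

n(Fe2O3) = 883 / 159.69 = 5.529 mol
n(CO) = PV/RT = (0.543 × 1180) / (0.08314 × 271.03) = 28.44 mol
For 5.529 mol Fe2O3, stoichiometry requires (3/1) × 5.529 = 16.59 mol CO; 28.44 mol is available, so Fe2O3 is limiting.
n(CO2) = (3/1) × 5.529 = 16.59 mol
V(CO2) = nRT/P = 16.59 × 0.08314 × 639.15 / 2.06 = 427.9 L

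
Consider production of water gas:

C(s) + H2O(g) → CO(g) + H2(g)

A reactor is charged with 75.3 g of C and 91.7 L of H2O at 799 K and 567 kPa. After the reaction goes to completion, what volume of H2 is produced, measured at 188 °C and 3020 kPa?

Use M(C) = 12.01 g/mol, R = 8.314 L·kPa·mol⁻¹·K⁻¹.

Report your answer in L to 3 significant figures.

n(C) = 75.3 / 12.01 = 6.270 mol
n(H2O) = PV/RT = (567 × 91.7) / (8.314 × 799) = 7.827 mol
For 6.270 mol C, stoichiometry requires (1/1) × 6.270 = 6.270 mol H2O; 7.827 mol is available, so C is limiting.
n(H2) = (1/1) × 6.270 = 6.270 mol
V(H2) = nRT/P = 6.270 × 8.314 × 461.15 / 3020 = 7.960 L

7.96 L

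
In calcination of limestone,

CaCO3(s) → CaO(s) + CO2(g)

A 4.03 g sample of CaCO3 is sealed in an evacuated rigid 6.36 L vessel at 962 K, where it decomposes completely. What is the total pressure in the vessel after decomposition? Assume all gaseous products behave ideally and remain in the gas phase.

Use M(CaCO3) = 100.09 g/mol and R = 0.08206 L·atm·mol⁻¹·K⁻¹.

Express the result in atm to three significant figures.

n(CaCO3) = 4.03 / 100.09 = 0.04026 mol
n(gas produced) = (1/1) × 0.04026 = 0.04026 mol
P = nRT/V = 0.04026 × 0.08206 × 962 / 6.36 = 0.4997 atm

0.500 atm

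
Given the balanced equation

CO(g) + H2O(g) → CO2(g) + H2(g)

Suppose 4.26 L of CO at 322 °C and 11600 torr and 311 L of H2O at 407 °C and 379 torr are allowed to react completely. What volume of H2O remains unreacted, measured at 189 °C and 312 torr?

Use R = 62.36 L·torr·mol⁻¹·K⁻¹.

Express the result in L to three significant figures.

134 L

n(CO) = PV/RT = (11600 × 4.26) / (62.36 × 595.15) = 1.331 mol
n(H2O) = PV/RT = (379 × 311) / (62.36 × 680.15) = 2.779 mol
For 1.331 mol CO, stoichiometry requires (1/1) × 1.331 = 1.331 mol H2O; 2.779 mol is available, so CO is limiting.
n(H2O) consumed = (1/1) × 1.331 = 1.331 mol; remaining = 2.779 − 1.331 = 1.448 mol
V(H2O) = nRT/P = 1.448 × 62.36 × 462.15 / 312 = 133.8 L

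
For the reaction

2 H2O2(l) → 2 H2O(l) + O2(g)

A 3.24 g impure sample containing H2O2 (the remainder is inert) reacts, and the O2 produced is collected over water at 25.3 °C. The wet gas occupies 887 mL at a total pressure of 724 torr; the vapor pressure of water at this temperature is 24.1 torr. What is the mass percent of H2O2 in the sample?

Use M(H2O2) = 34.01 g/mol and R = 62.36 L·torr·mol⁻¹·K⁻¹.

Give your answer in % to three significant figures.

70.0 %

P(O2) = 724 − 24.1 = 699.9 torr
n(O2) = PV/RT = (699.9 × 0.8870) / (62.36 × 298.45) = 0.03336 mol
n(H2O2) = (2/1) × 0.03336 = 0.06672 mol
m(H2O2) = 0.06672 × 34.01 = 2.269 g
%H2O2 = 2.269 / 3.24 × 100 = 70.03%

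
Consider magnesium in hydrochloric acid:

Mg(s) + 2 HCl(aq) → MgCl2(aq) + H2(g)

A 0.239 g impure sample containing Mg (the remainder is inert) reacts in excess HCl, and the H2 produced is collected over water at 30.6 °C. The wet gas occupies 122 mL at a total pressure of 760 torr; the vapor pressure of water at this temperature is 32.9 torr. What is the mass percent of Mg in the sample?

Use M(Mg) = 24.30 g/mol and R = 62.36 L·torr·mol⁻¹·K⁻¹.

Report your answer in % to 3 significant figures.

47.6 %

P(H2) = 760 − 32.9 = 727.1 torr
n(H2) = PV/RT = (727.1 × 0.1220) / (62.36 × 303.75) = 0.004683 mol
n(Mg) = (1/1) × 0.004683 = 0.004683 mol
m(Mg) = 0.004683 × 24.30 = 0.1138 g
%Mg = 0.1138 / 0.239 × 100 = 47.62%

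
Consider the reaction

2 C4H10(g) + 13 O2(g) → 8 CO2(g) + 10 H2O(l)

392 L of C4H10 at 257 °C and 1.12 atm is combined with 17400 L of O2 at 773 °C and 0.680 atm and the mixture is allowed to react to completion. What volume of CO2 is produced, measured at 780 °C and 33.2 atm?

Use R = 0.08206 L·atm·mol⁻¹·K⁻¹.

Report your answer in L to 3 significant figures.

n(C4H10) = PV/RT = (1.12 × 392) / (0.08206 × 530.15) = 10.09 mol
n(O2) = PV/RT = (0.680 × 17400) / (0.08206 × 1046.15) = 137.8 mol
For 10.09 mol C4H10, stoichiometry requires (13/2) × 10.09 = 65.58 mol O2; 137.8 mol is available, so C4H10 is limiting.
n(CO2) = (8/2) × 10.09 = 40.36 mol
V(CO2) = nRT/P = 40.36 × 0.08206 × 1053.15 / 33.2 = 105.1 L

105 L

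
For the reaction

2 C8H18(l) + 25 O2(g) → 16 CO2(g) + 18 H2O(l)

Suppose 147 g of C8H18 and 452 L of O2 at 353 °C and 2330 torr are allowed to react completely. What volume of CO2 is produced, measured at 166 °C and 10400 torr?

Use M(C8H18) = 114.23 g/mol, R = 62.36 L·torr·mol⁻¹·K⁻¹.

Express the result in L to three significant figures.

n(C8H18) = 147 / 114.23 = 1.287 mol
n(O2) = PV/RT = (2330 × 452) / (62.36 × 626.15) = 26.97 mol
For 1.287 mol C8H18, stoichiometry requires (25/2) × 1.287 = 16.09 mol O2; 26.97 mol is available, so C8H18 is limiting.
n(CO2) = (16/2) × 1.287 = 10.30 mol
V(CO2) = nRT/P = 10.30 × 62.36 × 439.15 / 10400 = 27.12 L

27.1 L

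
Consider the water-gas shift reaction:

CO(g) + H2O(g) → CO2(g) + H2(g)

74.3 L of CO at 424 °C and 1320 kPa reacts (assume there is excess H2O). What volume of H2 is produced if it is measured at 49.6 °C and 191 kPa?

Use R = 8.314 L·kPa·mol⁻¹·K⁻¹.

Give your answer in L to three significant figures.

238 L

n(CO) = PV/RT = (1320 × 74.3) / (8.314 × 697.15) = 16.92 mol
n(H2) = (1/1) × 16.92 = 16.92 mol
V = nRT/P = 16.92 × 8.314 × 322.75 / 191 = 237.7 L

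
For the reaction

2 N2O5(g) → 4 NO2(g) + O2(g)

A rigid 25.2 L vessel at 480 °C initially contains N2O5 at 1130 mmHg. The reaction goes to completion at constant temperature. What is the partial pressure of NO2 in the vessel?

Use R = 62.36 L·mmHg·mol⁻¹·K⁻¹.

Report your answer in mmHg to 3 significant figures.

n(N2O5)₀ = PV/RT = (1130 × 25.2) / (62.36 × 753.15) = 0.6063 mol
n(NO2) = (4/2) × 0.6063 = 1.213 mol
P(NO2) = nRT/V = 1.213 × 62.36 × 753.15 / 25.2 = 2261 mmHg

2260 mmHg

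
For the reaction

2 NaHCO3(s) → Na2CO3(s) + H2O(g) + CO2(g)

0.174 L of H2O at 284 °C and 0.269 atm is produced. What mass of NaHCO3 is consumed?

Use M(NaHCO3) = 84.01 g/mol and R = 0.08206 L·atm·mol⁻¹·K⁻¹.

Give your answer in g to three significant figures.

0.172 g

n(H2O) = PV/RT = (0.269 × 0.174) / (0.08206 × 557.15) = 0.001024 mol
n(NaHCO3) = (2/1) × 0.001024 = 0.002048 mol
m(NaHCO3) = 0.002048 × 84.01 = 0.1721 g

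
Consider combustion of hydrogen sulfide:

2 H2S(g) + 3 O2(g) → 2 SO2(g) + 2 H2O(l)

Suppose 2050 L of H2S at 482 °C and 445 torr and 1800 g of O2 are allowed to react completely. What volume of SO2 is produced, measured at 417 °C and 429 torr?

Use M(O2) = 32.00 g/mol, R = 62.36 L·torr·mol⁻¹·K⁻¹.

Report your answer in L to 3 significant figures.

1940 L

n(H2S) = PV/RT = (445 × 2050) / (62.36 × 755.15) = 19.37 mol
n(O2) = 1800 / 32.00 = 56.25 mol
For 19.37 mol H2S, stoichiometry requires (3/2) × 19.37 = 29.05 mol O2; 56.25 mol is available, so H2S is limiting.
n(SO2) = (2/2) × 19.37 = 19.37 mol
V(SO2) = nRT/P = 19.37 × 62.36 × 690.15 / 429 = 1943 L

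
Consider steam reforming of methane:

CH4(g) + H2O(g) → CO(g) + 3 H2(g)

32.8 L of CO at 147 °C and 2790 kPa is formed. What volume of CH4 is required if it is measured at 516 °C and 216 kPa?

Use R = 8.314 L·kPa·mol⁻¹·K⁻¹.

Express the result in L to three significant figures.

796 L

n(CO) = PV/RT = (2790 × 32.8) / (8.314 × 420.15) = 26.20 mol
n(CH4) = (1/1) × 26.20 = 26.20 mol
V = nRT/P = 26.20 × 8.314 × 789.15 / 216 = 795.8 L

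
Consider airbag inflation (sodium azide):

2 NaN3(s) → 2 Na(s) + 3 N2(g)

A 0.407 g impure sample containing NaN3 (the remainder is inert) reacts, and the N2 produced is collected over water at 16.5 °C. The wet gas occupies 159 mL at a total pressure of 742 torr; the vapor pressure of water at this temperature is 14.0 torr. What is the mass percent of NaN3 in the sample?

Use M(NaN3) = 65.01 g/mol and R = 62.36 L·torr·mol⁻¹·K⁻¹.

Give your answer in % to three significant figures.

P(N2) = 742 − 14.0 = 728.0 torr
n(N2) = PV/RT = (728.0 × 0.1590) / (62.36 × 289.65) = 0.006408 mol
n(NaN3) = (2/3) × 0.006408 = 0.004272 mol
m(NaN3) = 0.004272 × 65.01 = 0.2777 g
%NaN3 = 0.2777 / 0.407 × 100 = 68.23%

68.2 %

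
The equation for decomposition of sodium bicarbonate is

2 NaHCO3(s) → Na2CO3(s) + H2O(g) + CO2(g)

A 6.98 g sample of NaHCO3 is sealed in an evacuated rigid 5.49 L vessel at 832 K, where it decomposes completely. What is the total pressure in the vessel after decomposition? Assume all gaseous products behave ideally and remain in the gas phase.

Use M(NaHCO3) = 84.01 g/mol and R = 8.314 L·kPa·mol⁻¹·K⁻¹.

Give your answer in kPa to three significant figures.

n(NaHCO3) = 6.98 / 84.01 = 0.08309 mol
n(gas produced) = (2/2) × 0.08309 = 0.08309 mol
P = nRT/V = 0.08309 × 8.314 × 832 / 5.49 = 104.7 kPa

105 kPa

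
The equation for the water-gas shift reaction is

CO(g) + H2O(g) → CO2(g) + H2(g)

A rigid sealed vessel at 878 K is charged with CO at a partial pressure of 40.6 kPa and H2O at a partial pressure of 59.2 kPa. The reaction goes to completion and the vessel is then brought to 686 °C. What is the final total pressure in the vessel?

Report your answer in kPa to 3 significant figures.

109 kPa

With V and T fixed, P_i ∝ n_i, so the mole ratios apply directly to partial pressures at 878 K.
P(H2O) required for 40.6 kPa of CO = (1/1) × 40.6 = 40.60 kPa; available 59.2 kPa, so CO is limiting.
P(H2O) remaining = 59.2 − (1/1) × 40.6 = 18.60 kPa
P(gaseous products) = (1+1)/1 × 40.6 = 81.20 kPa
P_total at 878 K = 18.60 + 81.20 = 99.80 kPa
Scaling to 686 °C: P = 99.80 × 959.15/878 = 109.0 kPa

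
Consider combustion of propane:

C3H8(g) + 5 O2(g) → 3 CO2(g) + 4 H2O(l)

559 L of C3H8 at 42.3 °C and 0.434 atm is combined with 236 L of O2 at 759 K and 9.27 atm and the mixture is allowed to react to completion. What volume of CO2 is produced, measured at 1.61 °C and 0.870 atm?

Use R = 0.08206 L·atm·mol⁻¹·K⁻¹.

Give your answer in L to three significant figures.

546 L

n(C3H8) = PV/RT = (0.434 × 559) / (0.08206 × 315.45) = 9.372 mol
n(O2) = PV/RT = (9.27 × 236) / (0.08206 × 759) = 35.13 mol
For 9.372 mol C3H8, stoichiometry requires (5/1) × 9.372 = 46.86 mol O2; 35.13 mol is available, so O2 is limiting.
n(CO2) = (3/5) × 35.13 = 21.08 mol
V(CO2) = nRT/P = 21.08 × 0.08206 × 274.76 / 0.870 = 546.3 L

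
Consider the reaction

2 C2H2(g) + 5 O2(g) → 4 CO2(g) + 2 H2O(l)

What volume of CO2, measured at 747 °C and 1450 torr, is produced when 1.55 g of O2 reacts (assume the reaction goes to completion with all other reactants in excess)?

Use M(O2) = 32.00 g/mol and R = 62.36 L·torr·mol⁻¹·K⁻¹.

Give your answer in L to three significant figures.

n(O2) = 1.550 / 32.00 = 0.04844 mol
n(CO2) = (4/5) × 0.04844 = 0.03875 mol
V = nRT/P = 0.03875 × 62.36 × 1020.15 / 1450 = 1.700 L

1.70 L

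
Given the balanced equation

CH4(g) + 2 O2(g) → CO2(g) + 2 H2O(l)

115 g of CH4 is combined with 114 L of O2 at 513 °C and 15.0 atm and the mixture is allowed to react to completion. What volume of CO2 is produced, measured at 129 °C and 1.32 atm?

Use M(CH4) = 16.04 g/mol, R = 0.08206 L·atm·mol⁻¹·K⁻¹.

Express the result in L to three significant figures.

179 L

n(CH4) = 115 / 16.04 = 7.170 mol
n(O2) = PV/RT = (15.0 × 114) / (0.08206 × 786.15) = 26.51 mol
For 7.170 mol CH4, stoichiometry requires (2/1) × 7.170 = 14.34 mol O2; 26.51 mol is available, so CH4 is limiting.
n(CO2) = (1/1) × 7.170 = 7.170 mol
V(CO2) = nRT/P = 7.170 × 0.08206 × 402.15 / 1.32 = 179.3 L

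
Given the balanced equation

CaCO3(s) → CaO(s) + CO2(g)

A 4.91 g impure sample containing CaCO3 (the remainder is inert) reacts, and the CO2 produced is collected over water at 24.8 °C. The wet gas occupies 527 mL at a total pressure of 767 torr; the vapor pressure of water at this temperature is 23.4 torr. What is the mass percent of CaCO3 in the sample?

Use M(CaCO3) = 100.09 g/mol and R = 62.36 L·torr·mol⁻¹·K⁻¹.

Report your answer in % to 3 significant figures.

43.0 %

P(CO2) = 767 − 23.4 = 743.6 torr
n(CO2) = PV/RT = (743.6 × 0.5270) / (62.36 × 297.95) = 0.02109 mol
n(CaCO3) = (1/1) × 0.02109 = 0.02109 mol
m(CaCO3) = 0.02109 × 100.09 = 2.111 g
%CaCO3 = 2.111 / 4.91 × 100 = 42.99%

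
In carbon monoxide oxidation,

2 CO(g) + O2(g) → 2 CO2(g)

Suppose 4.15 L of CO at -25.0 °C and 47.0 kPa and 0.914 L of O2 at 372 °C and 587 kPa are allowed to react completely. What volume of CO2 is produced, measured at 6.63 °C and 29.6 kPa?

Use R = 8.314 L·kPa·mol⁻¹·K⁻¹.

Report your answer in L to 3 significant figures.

7.43 L

n(CO) = PV/RT = (47.0 × 4.15) / (8.314 × 248.15) = 0.09454 mol
n(O2) = PV/RT = (587 × 0.914) / (8.314 × 645.15) = 0.1000 mol
For 0.09454 mol CO, stoichiometry requires (1/2) × 0.09454 = 0.04727 mol O2; 0.1000 mol is available, so CO is limiting.
n(CO2) = (2/2) × 0.09454 = 0.09454 mol
V(CO2) = nRT/P = 0.09454 × 8.314 × 279.78 / 29.6 = 7.429 L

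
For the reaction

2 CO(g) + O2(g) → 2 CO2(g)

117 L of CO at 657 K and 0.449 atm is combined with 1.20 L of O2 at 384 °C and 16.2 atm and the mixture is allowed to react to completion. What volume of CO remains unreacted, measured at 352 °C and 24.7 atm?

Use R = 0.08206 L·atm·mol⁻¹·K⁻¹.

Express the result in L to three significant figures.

n(CO) = PV/RT = (0.449 × 117) / (0.08206 × 657) = 0.9744 mol
n(O2) = PV/RT = (16.2 × 1.20) / (0.08206 × 657.15) = 0.3605 mol
For 0.9744 mol CO, stoichiometry requires (1/2) × 0.9744 = 0.4872 mol O2; 0.3605 mol is available, so O2 is limiting.
n(CO) consumed = (2/1) × 0.3605 = 0.7210 mol; remaining = 0.9744 − 0.7210 = 0.2534 mol
V(CO) = nRT/P = 0.2534 × 0.08206 × 625.15 / 24.7 = 0.5263 L

0.526 L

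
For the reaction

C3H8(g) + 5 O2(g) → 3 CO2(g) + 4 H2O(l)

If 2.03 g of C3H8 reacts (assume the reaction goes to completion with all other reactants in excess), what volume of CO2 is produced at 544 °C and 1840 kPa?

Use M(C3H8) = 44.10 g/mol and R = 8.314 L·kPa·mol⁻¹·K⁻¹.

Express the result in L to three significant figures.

n(C3H8) = 2.030 / 44.10 = 0.04603 mol
n(CO2) = (3/1) × 0.04603 = 0.1381 mol
V = nRT/P = 0.1381 × 8.314 × 817.15 / 1840 = 0.5099 L

0.510 L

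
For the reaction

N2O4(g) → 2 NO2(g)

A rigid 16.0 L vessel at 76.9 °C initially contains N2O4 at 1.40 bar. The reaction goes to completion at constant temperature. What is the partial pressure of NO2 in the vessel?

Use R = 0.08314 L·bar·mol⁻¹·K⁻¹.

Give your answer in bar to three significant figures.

2.80 bar

n(N2O4)₀ = PV/RT = (1.40 × 16.0) / (0.08314 × 350.05) = 0.7697 mol
n(NO2) = (2/1) × 0.7697 = 1.539 mol
P(NO2) = nRT/V = 1.539 × 0.08314 × 350.05 / 16.0 = 2.799 bar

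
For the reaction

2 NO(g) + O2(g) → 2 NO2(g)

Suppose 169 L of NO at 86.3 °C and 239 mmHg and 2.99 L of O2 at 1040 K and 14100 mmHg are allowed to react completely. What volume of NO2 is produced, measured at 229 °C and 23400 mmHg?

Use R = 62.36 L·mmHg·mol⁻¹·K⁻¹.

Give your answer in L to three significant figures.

n(NO) = PV/RT = (239 × 169) / (62.36 × 359.45) = 1.802 mol
n(O2) = PV/RT = (14100 × 2.99) / (62.36 × 1040) = 0.6501 mol
For 1.802 mol NO, stoichiometry requires (1/2) × 1.802 = 0.9010 mol O2; 0.6501 mol is available, so O2 is limiting.
n(NO2) = (2/1) × 0.6501 = 1.300 mol
V(NO2) = nRT/P = 1.300 × 62.36 × 502.15 / 23400 = 1.740 L

1.74 L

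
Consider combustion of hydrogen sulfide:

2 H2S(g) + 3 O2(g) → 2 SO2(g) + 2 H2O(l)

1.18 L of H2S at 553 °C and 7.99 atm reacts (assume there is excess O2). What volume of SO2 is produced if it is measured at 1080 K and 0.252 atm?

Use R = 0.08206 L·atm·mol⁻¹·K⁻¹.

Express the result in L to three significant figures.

n(H2S) = PV/RT = (7.99 × 1.18) / (0.08206 × 826.15) = 0.1391 mol
n(SO2) = (2/2) × 0.1391 = 0.1391 mol
V = nRT/P = 0.1391 × 0.08206 × 1080 / 0.252 = 48.92 L

48.9 L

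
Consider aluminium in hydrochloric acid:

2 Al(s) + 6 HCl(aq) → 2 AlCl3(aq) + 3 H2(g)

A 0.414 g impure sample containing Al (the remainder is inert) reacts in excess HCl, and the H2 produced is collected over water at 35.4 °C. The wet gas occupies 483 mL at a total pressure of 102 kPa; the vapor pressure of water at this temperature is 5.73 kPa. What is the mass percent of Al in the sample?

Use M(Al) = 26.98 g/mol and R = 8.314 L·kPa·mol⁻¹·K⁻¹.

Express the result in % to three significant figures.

P(H2) = 102 − 5.73 = 96.27 kPa
n(H2) = PV/RT = (96.27 × 0.4830) / (8.314 × 308.55) = 0.01813 mol
n(Al) = (2/3) × 0.01813 = 0.01209 mol
m(Al) = 0.01209 × 26.98 = 0.3262 g
%Al = 0.3262 / 0.414 × 100 = 78.79%

78.8 %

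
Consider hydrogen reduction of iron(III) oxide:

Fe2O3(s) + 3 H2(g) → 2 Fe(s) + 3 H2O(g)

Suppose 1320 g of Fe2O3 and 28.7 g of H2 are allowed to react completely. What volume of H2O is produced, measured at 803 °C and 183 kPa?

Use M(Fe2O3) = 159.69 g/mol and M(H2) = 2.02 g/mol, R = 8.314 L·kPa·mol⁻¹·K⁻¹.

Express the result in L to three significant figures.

695 L

n(Fe2O3) = 1320 / 159.69 = 8.266 mol
n(H2) = 28.7 / 2.02 = 14.21 mol
For 8.266 mol Fe2O3, stoichiometry requires (3/1) × 8.266 = 24.80 mol H2; 14.21 mol is available, so H2 is limiting.
n(H2O) = (3/3) × 14.21 = 14.21 mol
V(H2O) = nRT/P = 14.21 × 8.314 × 1076.15 / 183 = 694.7 L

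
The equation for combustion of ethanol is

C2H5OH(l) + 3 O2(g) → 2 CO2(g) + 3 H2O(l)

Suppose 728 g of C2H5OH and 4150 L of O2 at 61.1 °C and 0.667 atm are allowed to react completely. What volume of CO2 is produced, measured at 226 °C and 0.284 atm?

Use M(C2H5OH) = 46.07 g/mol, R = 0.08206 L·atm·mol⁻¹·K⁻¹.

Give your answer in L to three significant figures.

4560 L

n(C2H5OH) = 728 / 46.07 = 15.80 mol
n(O2) = PV/RT = (0.667 × 4150) / (0.08206 × 334.25) = 100.9 mol
For 15.80 mol C2H5OH, stoichiometry requires (3/1) × 15.80 = 47.40 mol O2; 100.9 mol is available, so C2H5OH is limiting.
n(CO2) = (2/1) × 15.80 = 31.60 mol
V(CO2) = nRT/P = 31.60 × 0.08206 × 499.15 / 0.284 = 4558 L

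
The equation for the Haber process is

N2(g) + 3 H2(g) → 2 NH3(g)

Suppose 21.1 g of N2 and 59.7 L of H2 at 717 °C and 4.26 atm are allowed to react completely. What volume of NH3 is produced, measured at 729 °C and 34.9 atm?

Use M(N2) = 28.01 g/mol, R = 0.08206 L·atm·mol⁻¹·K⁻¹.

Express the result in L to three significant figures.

n(N2) = 21.1 / 28.01 = 0.7533 mol
n(H2) = PV/RT = (4.26 × 59.7) / (0.08206 × 990.15) = 3.130 mol
For 0.7533 mol N2, stoichiometry requires (3/1) × 0.7533 = 2.260 mol H2; 3.130 mol is available, so N2 is limiting.
n(NH3) = (2/1) × 0.7533 = 1.507 mol
V(NH3) = nRT/P = 1.507 × 0.08206 × 1002.15 / 34.9 = 3.551 L

3.55 L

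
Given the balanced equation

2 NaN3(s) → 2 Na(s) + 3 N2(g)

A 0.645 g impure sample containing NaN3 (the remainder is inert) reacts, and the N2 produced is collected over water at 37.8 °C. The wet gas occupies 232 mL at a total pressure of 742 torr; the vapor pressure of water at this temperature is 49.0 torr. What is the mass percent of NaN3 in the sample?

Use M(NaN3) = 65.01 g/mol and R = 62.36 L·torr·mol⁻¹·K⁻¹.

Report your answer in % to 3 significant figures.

P(N2) = 742 − 49.0 = 693.0 torr
n(N2) = PV/RT = (693.0 × 0.2320) / (62.36 × 310.95) = 0.008291 mol
n(NaN3) = (2/3) × 0.008291 = 0.005527 mol
m(NaN3) = 0.005527 × 65.01 = 0.3593 g
%NaN3 = 0.3593 / 0.645 × 100 = 55.71%

55.7 %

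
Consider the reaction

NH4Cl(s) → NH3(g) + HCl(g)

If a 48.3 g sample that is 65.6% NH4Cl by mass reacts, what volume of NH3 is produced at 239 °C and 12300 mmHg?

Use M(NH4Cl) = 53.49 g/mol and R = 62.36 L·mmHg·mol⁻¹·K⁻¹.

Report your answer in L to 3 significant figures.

mass of NH4Cl = 48.3 × 65.6/100 = 31.68 g
n(NH4Cl) = 31.68 / 53.49 = 0.5923 mol
n(NH3) = (1/1) × 0.5923 = 0.5923 mol
V = nRT/P = 0.5923 × 62.36 × 512.15 / 12300 = 1.538 L

1.54 L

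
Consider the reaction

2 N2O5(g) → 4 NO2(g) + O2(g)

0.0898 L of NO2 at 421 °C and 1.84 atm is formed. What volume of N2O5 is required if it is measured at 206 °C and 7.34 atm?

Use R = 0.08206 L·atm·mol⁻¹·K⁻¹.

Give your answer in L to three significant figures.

0.00777 L

n(NO2) = PV/RT = (1.84 × 0.0898) / (0.08206 × 694.15) = 0.002901 mol
n(N2O5) = (2/4) × 0.002901 = 0.001450 mol
V = nRT/P = 0.001450 × 0.08206 × 479.15 / 7.34 = 0.007767 L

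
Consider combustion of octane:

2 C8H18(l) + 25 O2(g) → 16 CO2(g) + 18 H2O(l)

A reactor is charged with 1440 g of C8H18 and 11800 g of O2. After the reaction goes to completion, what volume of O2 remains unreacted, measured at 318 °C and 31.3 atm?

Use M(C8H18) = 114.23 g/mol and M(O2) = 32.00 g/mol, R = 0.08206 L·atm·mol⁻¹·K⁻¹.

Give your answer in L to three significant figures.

327 L

n(C8H18) = 1440 / 114.23 = 12.61 mol
n(O2) = 11800 / 32.00 = 368.8 mol
For 12.61 mol C8H18, stoichiometry requires (25/2) × 12.61 = 157.6 mol O2; 368.8 mol is available, so C8H18 is limiting.
n(O2) consumed = (25/2) × 12.61 = 157.6 mol; remaining = 368.8 − 157.6 = 211.2 mol
V(O2) = nRT/P = 211.2 × 0.08206 × 591.15 / 31.3 = 327.3 L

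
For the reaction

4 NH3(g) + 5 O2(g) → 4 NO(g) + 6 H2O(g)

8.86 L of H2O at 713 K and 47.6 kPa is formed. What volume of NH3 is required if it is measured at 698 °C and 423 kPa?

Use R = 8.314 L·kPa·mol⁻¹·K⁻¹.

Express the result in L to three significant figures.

0.905 L

n(H2O) = PV/RT = (47.6 × 8.86) / (8.314 × 713) = 0.07114 mol
n(NH3) = (4/6) × 0.07114 = 0.04743 mol
V = nRT/P = 0.04743 × 8.314 × 971.15 / 423 = 0.9053 L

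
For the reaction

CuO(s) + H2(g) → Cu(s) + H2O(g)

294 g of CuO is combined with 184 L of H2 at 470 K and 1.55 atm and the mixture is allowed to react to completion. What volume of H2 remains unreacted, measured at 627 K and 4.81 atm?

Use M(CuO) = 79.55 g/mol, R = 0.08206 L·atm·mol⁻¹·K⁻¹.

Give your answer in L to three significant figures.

39.6 L

n(CuO) = 294 / 79.55 = 3.696 mol
n(H2) = PV/RT = (1.55 × 184) / (0.08206 × 470) = 7.395 mol
For 3.696 mol CuO, stoichiometry requires (1/1) × 3.696 = 3.696 mol H2; 7.395 mol is available, so CuO is limiting.
n(H2) consumed = (1/1) × 3.696 = 3.696 mol; remaining = 7.395 − 3.696 = 3.699 mol
V(H2) = nRT/P = 3.699 × 0.08206 × 627 / 4.81 = 39.57 L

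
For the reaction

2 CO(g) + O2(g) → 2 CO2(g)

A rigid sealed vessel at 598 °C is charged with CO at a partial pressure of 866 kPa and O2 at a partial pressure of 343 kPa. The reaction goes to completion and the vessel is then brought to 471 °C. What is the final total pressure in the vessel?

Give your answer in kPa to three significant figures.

740 kPa

At constant V, partial pressures at 598 °C are proportional to moles, so apply stoichiometry directly to pressures.
P(O2) required for 866 kPa of CO = (1/2) × 866 = 433.0 kPa; available 343 kPa, so O2 is limiting.
P(CO) remaining = 866 − (2/1) × 343 = 180.0 kPa
P(gaseous products) = (2)/1 × 343 = 686.0 kPa
P_total at 598 °C = 180.0 + 686.0 = 866.0 kPa
Scaling to 471 °C: P = 866.0 × 744.15/871.15 = 739.8 kPa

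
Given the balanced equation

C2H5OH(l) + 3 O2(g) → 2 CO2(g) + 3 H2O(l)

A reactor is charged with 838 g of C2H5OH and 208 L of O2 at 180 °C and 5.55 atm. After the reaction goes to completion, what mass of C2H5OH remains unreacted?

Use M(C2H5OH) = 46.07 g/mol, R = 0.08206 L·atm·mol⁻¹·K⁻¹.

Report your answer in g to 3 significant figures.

n(C2H5OH) = 838 / 46.07 = 18.19 mol
n(O2) = PV/RT = (5.55 × 208) / (0.08206 × 453.15) = 31.04 mol
For 18.19 mol C2H5OH, stoichiometry requires (3/1) × 18.19 = 54.57 mol O2; 31.04 mol is available, so O2 is limiting.
n(C2H5OH) consumed = (1/3) × 31.04 = 10.35 mol; remaining = 18.19 − 10.35 = 7.840 mol
m(C2H5OH) = 7.840 × 46.07 = 361.2 g

361 g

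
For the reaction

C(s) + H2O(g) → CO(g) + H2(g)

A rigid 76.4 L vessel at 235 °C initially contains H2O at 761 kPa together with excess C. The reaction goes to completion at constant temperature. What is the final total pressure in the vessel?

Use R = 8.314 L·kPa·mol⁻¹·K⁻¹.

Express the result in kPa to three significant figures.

1520 kPa

Since T and V are fixed, P_final/P_initial = n_final/n_initial = 2/1.
P_final = (2/1) × 761 = 1522 kPa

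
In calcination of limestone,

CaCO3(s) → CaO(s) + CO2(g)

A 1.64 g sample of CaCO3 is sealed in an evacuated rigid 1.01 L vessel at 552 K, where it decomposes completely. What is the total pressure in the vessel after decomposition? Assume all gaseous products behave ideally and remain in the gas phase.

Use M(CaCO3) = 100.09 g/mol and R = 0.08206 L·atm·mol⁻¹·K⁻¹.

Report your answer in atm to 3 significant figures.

0.735 atm

n(CaCO3) = 1.64 / 100.09 = 0.01639 mol
n(gas produced) = (1/1) × 0.01639 = 0.01639 mol
P = nRT/V = 0.01639 × 0.08206 × 552 / 1.01 = 0.7351 atm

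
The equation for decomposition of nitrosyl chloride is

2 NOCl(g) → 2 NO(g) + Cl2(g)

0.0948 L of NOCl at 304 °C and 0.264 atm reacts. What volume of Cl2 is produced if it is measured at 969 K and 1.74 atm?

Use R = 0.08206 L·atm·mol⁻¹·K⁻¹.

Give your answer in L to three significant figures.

n(NOCl) = PV/RT = (0.264 × 0.0948) / (0.08206 × 577.15) = 0.0005284 mol
n(Cl2) = (1/2) × 0.0005284 = 0.0002642 mol
V = nRT/P = 0.0002642 × 0.08206 × 969 / 1.74 = 0.01207 L

0.0121 L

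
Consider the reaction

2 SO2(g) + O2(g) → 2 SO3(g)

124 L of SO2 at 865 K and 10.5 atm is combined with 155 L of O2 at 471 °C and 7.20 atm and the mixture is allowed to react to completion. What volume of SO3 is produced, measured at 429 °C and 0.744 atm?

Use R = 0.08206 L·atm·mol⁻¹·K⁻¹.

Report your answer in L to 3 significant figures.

n(SO2) = PV/RT = (10.5 × 124) / (0.08206 × 865) = 18.34 mol
n(O2) = PV/RT = (7.20 × 155) / (0.08206 × 744.15) = 18.28 mol
For 18.34 mol SO2, stoichiometry requires (1/2) × 18.34 = 9.170 mol O2; 18.28 mol is available, so SO2 is limiting.
n(SO3) = (2/2) × 18.34 = 18.34 mol
V(SO3) = nRT/P = 18.34 × 0.08206 × 702.15 / 0.744 = 1420 L

1420 L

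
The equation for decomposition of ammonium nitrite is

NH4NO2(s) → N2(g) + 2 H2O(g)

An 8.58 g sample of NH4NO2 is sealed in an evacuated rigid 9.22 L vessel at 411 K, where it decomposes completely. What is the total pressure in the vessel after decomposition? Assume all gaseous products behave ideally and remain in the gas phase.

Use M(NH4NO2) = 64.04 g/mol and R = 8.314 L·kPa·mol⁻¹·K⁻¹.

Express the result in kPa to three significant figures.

n(NH4NO2) = 8.58 / 64.04 = 0.1340 mol
n(gas produced) = (3/1) × 0.1340 = 0.4020 mol
P = nRT/V = 0.4020 × 8.314 × 411 / 9.22 = 149.0 kPa

149 kPa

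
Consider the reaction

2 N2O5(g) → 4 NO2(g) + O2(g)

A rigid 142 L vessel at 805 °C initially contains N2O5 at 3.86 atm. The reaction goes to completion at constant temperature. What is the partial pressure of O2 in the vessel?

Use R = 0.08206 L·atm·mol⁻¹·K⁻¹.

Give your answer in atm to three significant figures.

n(N2O5)₀ = PV/RT = (3.86 × 142) / (0.08206 × 1078.15) = 6.195 mol
n(O2) = (1/2) × 6.195 = 3.098 mol
P(O2) = nRT/V = 3.098 × 0.08206 × 1078.15 / 142 = 1.930 atm

1.93 atm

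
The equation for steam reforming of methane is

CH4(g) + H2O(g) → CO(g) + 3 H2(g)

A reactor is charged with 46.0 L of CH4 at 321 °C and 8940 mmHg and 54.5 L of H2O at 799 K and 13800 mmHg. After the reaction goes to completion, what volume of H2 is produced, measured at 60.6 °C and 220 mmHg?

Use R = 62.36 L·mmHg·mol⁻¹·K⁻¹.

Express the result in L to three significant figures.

3150 L

n(CH4) = PV/RT = (8940 × 46.0) / (62.36 × 594.15) = 11.10 mol
n(H2O) = PV/RT = (13800 × 54.5) / (62.36 × 799) = 15.09 mol
For 11.10 mol CH4, stoichiometry requires (1/1) × 11.10 = 11.10 mol H2O; 15.09 mol is available, so CH4 is limiting.
n(H2) = (3/1) × 11.10 = 33.30 mol
V(H2) = nRT/P = 33.30 × 62.36 × 333.75 / 220 = 3150 L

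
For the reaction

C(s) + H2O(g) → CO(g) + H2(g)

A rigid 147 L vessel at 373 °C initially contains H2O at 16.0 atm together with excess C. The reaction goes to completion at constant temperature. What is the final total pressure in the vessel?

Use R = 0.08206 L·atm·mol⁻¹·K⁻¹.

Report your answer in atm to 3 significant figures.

Since T and V are fixed, P_final/P_initial = n_final/n_initial = 2/1.
P_final = (2/1) × 16.0 = 32.00 atm

32.0 atm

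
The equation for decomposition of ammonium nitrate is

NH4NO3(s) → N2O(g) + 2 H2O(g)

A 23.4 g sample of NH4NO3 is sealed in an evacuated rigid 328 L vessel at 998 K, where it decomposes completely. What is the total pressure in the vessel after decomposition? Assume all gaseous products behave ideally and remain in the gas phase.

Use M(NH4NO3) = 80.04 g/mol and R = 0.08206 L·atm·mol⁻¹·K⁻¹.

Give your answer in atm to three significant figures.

n(NH4NO3) = 23.4 / 80.04 = 0.2924 mol
n(gas produced) = (3/1) × 0.2924 = 0.8772 mol
P = nRT/V = 0.8772 × 0.08206 × 998 / 328 = 0.2190 atm

0.219 atm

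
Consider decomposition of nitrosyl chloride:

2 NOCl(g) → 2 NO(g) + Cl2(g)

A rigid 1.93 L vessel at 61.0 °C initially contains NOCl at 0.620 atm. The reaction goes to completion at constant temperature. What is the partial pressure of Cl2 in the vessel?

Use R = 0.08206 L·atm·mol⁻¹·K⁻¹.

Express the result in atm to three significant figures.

0.310 atm

n(NOCl)₀ = PV/RT = (0.620 × 1.93) / (0.08206 × 334.15) = 0.04364 mol
n(Cl2) = (1/2) × 0.04364 = 0.02182 mol
P(Cl2) = nRT/V = 0.02182 × 0.08206 × 334.15 / 1.93 = 0.3100 atm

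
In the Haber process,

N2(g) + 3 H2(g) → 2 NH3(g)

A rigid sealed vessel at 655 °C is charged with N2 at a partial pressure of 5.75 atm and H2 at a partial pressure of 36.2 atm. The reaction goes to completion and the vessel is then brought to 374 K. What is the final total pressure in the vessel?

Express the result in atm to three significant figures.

Because the vessel is rigid and T is held at 655 °C, work the stoichiometry in partial pressures (P_i = n_iRT/V).
P(H2) required for 5.75 atm of N2 = (3/1) × 5.75 = 17.25 atm; available 36.2 atm, so N2 is limiting.
P(H2) remaining = 36.2 − (3/1) × 5.75 = 18.95 atm
P(gaseous products) = (2)/1 × 5.75 = 11.50 atm
P_total at 655 °C = 18.95 + 11.50 = 30.45 atm
Scaling to 374 K: P = 30.45 × 374/928.15 = 12.27 atm

12.3 atm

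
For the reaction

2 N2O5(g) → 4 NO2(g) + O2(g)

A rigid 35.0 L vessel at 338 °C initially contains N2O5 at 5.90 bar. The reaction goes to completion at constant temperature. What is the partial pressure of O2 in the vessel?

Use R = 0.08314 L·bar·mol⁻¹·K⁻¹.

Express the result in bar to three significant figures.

n(N2O5)₀ = PV/RT = (5.90 × 35.0) / (0.08314 × 611.15) = 4.064 mol
n(O2) = (1/2) × 4.064 = 2.032 mol
P(O2) = nRT/V = 2.032 × 0.08314 × 611.15 / 35.0 = 2.950 bar

2.95 bar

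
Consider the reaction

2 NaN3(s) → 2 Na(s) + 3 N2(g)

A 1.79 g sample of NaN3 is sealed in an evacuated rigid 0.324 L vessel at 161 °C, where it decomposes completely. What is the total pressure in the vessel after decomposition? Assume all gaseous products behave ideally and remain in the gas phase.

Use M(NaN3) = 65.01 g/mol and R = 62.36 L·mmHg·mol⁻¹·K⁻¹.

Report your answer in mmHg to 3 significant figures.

n(NaN3) = 1.79 / 65.01 = 0.02753 mol
n(gas produced) = (3/2) × 0.02753 = 0.04129 mol
P = nRT/V = 0.04129 × 62.36 × 434.15 / 0.324 = 3450 mmHg

3450 mmHg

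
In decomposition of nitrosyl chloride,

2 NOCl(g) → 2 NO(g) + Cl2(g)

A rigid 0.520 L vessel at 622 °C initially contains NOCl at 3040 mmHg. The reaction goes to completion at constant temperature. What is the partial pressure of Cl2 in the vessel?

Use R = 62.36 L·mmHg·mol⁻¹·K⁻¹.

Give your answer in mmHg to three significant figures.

1520 mmHg

n(NOCl)₀ = PV/RT = (3040 × 0.520) / (62.36 × 895.15) = 0.02832 mol
n(Cl2) = (1/2) × 0.02832 = 0.01416 mol
P(Cl2) = nRT/V = 0.01416 × 62.36 × 895.15 / 0.520 = 1520 mmHg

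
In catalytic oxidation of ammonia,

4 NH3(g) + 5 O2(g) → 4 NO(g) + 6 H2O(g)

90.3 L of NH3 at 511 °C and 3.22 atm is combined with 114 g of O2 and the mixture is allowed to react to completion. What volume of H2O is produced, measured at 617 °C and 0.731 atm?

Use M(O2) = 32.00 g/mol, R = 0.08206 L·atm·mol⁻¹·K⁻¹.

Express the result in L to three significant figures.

n(NH3) = PV/RT = (3.22 × 90.3) / (0.08206 × 784.15) = 4.519 mol
n(O2) = 114 / 32.00 = 3.562 mol
For 4.519 mol NH3, stoichiometry requires (5/4) × 4.519 = 5.649 mol O2; 3.562 mol is available, so O2 is limiting.
n(H2O) = (6/5) × 3.562 = 4.274 mol
V(H2O) = nRT/P = 4.274 × 0.08206 × 890.15 / 0.731 = 427.1 L

427 L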